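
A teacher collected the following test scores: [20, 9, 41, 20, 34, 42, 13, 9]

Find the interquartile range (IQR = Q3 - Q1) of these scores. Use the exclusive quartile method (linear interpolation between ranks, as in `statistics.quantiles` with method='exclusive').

29.25

Step 1: Sort the data: [9, 9, 13, 20, 20, 34, 41, 42]
Step 2: n = 8
Step 3: Using the exclusive quartile method:
  Q1 = 10
  Q2 (median) = 20
  Q3 = 39.25
  IQR = Q3 - Q1 = 39.25 - 10 = 29.25
Step 4: IQR = 29.25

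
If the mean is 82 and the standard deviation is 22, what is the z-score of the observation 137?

2.5

Step 1: Recall the z-score formula: z = (x - mu) / sigma
Step 2: Substitute values: z = (137 - 82) / 22
Step 3: z = 55 / 22 = 2.5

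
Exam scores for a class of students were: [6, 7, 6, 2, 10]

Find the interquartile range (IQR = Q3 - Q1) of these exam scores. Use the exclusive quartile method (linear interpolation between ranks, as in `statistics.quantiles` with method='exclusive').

4.5

Step 1: Sort the data: [2, 6, 6, 7, 10]
Step 2: n = 5
Step 3: Using the exclusive quartile method:
  Q1 = 4
  Q2 (median) = 6
  Q3 = 8.5
  IQR = Q3 - Q1 = 8.5 - 4 = 4.5
Step 4: IQR = 4.5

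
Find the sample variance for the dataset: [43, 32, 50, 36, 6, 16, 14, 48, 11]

287.5278

Step 1: Compute the mean: (43 + 32 + 50 + 36 + 6 + 16 + 14 + 48 + 11) / 9 = 28.4444
Step 2: Compute squared deviations from the mean:
  (43 - 28.4444)^2 = 211.8642
  (32 - 28.4444)^2 = 12.642
  (50 - 28.4444)^2 = 464.642
  (36 - 28.4444)^2 = 57.0864
  (6 - 28.4444)^2 = 503.7531
  (16 - 28.4444)^2 = 154.8642
  (14 - 28.4444)^2 = 208.642
  (48 - 28.4444)^2 = 382.4198
  (11 - 28.4444)^2 = 304.3086
Step 3: Sum of squared deviations = 2300.2222
Step 4: Sample variance = 2300.2222 / 8 = 287.5278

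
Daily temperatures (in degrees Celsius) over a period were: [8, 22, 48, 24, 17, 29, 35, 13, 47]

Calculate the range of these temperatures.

40

Step 1: Identify the maximum value: max = 48
Step 2: Identify the minimum value: min = 8
Step 3: Range = max - min = 48 - 8 = 40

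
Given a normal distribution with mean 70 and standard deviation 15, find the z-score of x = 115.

3

Step 1: Recall the z-score formula: z = (x - mu) / sigma
Step 2: Substitute values: z = (115 - 70) / 15
Step 3: z = 45 / 15 = 3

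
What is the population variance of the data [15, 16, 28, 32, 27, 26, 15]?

43.9184

Step 1: Compute the mean: (15 + 16 + 28 + 32 + 27 + 26 + 15) / 7 = 22.7143
Step 2: Compute squared deviations from the mean:
  (15 - 22.7143)^2 = 59.5102
  (16 - 22.7143)^2 = 45.0816
  (28 - 22.7143)^2 = 27.9388
  (32 - 22.7143)^2 = 86.2245
  (27 - 22.7143)^2 = 18.3673
  (26 - 22.7143)^2 = 10.7959
  (15 - 22.7143)^2 = 59.5102
Step 3: Sum of squared deviations = 307.4286
Step 4: Population variance = 307.4286 / 7 = 43.9184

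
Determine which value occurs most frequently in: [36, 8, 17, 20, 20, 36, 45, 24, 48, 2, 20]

20

Step 1: Count the frequency of each value:
  2: appears 1 time(s)
  8: appears 1 time(s)
  17: appears 1 time(s)
  20: appears 3 time(s)
  24: appears 1 time(s)
  36: appears 2 time(s)
  45: appears 1 time(s)
  48: appears 1 time(s)
Step 2: The value 20 appears most frequently (3 times).
Step 3: Mode = 20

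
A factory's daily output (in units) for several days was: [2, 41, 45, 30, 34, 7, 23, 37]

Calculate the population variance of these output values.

214.7344

Step 1: Compute the mean: (2 + 41 + 45 + 30 + 34 + 7 + 23 + 37) / 8 = 27.375
Step 2: Compute squared deviations from the mean:
  (2 - 27.375)^2 = 643.8906
  (41 - 27.375)^2 = 185.6406
  (45 - 27.375)^2 = 310.6406
  (30 - 27.375)^2 = 6.8906
  (34 - 27.375)^2 = 43.8906
  (7 - 27.375)^2 = 415.1406
  (23 - 27.375)^2 = 19.1406
  (37 - 27.375)^2 = 92.6406
Step 3: Sum of squared deviations = 1717.875
Step 4: Population variance = 1717.875 / 8 = 214.7344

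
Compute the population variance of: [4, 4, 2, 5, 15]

21.2

Step 1: Compute the mean: (4 + 4 + 2 + 5 + 15) / 5 = 6
Step 2: Compute squared deviations from the mean:
  (4 - 6)^2 = 4
  (4 - 6)^2 = 4
  (2 - 6)^2 = 16
  (5 - 6)^2 = 1
  (15 - 6)^2 = 81
Step 3: Sum of squared deviations = 106
Step 4: Population variance = 106 / 5 = 21.2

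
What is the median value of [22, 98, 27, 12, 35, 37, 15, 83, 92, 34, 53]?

35

Step 1: Sort the data in ascending order: [12, 15, 22, 27, 34, 35, 37, 53, 83, 92, 98]
Step 2: The number of values is n = 11.
Step 3: Since n is odd, the median is the middle value at position 6: 35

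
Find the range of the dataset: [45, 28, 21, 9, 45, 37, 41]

36

Step 1: Identify the maximum value: max = 45
Step 2: Identify the minimum value: min = 9
Step 3: Range = max - min = 45 - 9 = 36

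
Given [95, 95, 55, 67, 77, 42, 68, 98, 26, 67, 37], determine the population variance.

542.8099

Step 1: Compute the mean: (95 + 95 + 55 + 67 + 77 + 42 + 68 + 98 + 26 + 67 + 37) / 11 = 66.0909
Step 2: Compute squared deviations from the mean:
  (95 - 66.0909)^2 = 835.7355
  (95 - 66.0909)^2 = 835.7355
  (55 - 66.0909)^2 = 123.0083
  (67 - 66.0909)^2 = 0.8264
  (77 - 66.0909)^2 = 119.0083
  (42 - 66.0909)^2 = 580.3719
  (68 - 66.0909)^2 = 3.6446
  (98 - 66.0909)^2 = 1018.1901
  (26 - 66.0909)^2 = 1607.281
  (67 - 66.0909)^2 = 0.8264
  (37 - 66.0909)^2 = 846.281
Step 3: Sum of squared deviations = 5970.9091
Step 4: Population variance = 5970.9091 / 11 = 542.8099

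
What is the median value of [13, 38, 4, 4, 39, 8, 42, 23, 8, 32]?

18

Step 1: Sort the data in ascending order: [4, 4, 8, 8, 13, 23, 32, 38, 39, 42]
Step 2: The number of values is n = 10.
Step 3: Since n is even, the median is the average of positions 5 and 6:
  Median = (13 + 23) / 2 = 18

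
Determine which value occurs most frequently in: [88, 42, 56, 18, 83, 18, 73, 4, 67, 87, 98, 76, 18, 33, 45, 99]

18

Step 1: Count the frequency of each value:
  4: appears 1 time(s)
  18: appears 3 time(s)
  33: appears 1 time(s)
  42: appears 1 time(s)
  45: appears 1 time(s)
  56: appears 1 time(s)
  67: appears 1 time(s)
  73: appears 1 time(s)
  76: appears 1 time(s)
  83: appears 1 time(s)
  87: appears 1 time(s)
  88: appears 1 time(s)
  98: appears 1 time(s)
  99: appears 1 time(s)
Step 2: The value 18 appears most frequently (3 times).
Step 3: Mode = 18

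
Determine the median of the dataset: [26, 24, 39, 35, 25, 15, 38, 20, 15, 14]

24.5

Step 1: Sort the data in ascending order: [14, 15, 15, 20, 24, 25, 26, 35, 38, 39]
Step 2: The number of values is n = 10.
Step 3: Since n is even, the median is the average of positions 5 and 6:
  Median = (24 + 25) / 2 = 24.5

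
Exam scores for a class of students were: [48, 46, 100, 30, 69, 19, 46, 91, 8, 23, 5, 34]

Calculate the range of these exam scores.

95

Step 1: Identify the maximum value: max = 100
Step 2: Identify the minimum value: min = 5
Step 3: Range = max - min = 100 - 5 = 95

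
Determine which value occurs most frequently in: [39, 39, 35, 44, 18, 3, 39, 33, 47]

39

Step 1: Count the frequency of each value:
  3: appears 1 time(s)
  18: appears 1 time(s)
  33: appears 1 time(s)
  35: appears 1 time(s)
  39: appears 3 time(s)
  44: appears 1 time(s)
  47: appears 1 time(s)
Step 2: The value 39 appears most frequently (3 times).
Step 3: Mode = 39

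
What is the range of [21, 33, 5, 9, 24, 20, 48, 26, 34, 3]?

45

Step 1: Identify the maximum value: max = 48
Step 2: Identify the minimum value: min = 3
Step 3: Range = max - min = 48 - 3 = 45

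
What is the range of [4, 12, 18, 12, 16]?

14

Step 1: Identify the maximum value: max = 18
Step 2: Identify the minimum value: min = 4
Step 3: Range = max - min = 18 - 4 = 14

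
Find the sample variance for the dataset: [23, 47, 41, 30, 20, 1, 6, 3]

301.4107

Step 1: Compute the mean: (23 + 47 + 41 + 30 + 20 + 1 + 6 + 3) / 8 = 21.375
Step 2: Compute squared deviations from the mean:
  (23 - 21.375)^2 = 2.6406
  (47 - 21.375)^2 = 656.6406
  (41 - 21.375)^2 = 385.1406
  (30 - 21.375)^2 = 74.3906
  (20 - 21.375)^2 = 1.8906
  (1 - 21.375)^2 = 415.1406
  (6 - 21.375)^2 = 236.3906
  (3 - 21.375)^2 = 337.6406
Step 3: Sum of squared deviations = 2109.875
Step 4: Sample variance = 2109.875 / 7 = 301.4107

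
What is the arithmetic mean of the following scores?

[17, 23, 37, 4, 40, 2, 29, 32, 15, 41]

24

Step 1: Sum all values: 17 + 23 + 37 + 4 + 40 + 2 + 29 + 32 + 15 + 41 = 240
Step 2: Count the number of values: n = 10
Step 3: Mean = sum / n = 240 / 10 = 24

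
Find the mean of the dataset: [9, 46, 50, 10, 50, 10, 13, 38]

28.25

Step 1: Sum all values: 9 + 46 + 50 + 10 + 50 + 10 + 13 + 38 = 226
Step 2: Count the number of values: n = 8
Step 3: Mean = sum / n = 226 / 8 = 28.25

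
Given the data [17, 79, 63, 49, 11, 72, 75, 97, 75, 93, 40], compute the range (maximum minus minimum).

86

Step 1: Identify the maximum value: max = 97
Step 2: Identify the minimum value: min = 11
Step 3: Range = max - min = 97 - 11 = 86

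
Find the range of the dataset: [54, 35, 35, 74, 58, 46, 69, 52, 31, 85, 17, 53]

68

Step 1: Identify the maximum value: max = 85
Step 2: Identify the minimum value: min = 17
Step 3: Range = max - min = 85 - 17 = 68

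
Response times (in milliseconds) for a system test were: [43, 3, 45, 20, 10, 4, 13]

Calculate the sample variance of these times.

307.9048

Step 1: Compute the mean: (43 + 3 + 45 + 20 + 10 + 4 + 13) / 7 = 19.7143
Step 2: Compute squared deviations from the mean:
  (43 - 19.7143)^2 = 542.2245
  (3 - 19.7143)^2 = 279.3673
  (45 - 19.7143)^2 = 639.3673
  (20 - 19.7143)^2 = 0.0816
  (10 - 19.7143)^2 = 94.3673
  (4 - 19.7143)^2 = 246.9388
  (13 - 19.7143)^2 = 45.0816
Step 3: Sum of squared deviations = 1847.4286
Step 4: Sample variance = 1847.4286 / 6 = 307.9048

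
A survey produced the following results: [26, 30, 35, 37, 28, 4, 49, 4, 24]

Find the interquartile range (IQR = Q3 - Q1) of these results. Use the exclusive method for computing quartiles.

22

Step 1: Sort the data: [4, 4, 24, 26, 28, 30, 35, 37, 49]
Step 2: n = 9
Step 3: Using the exclusive quartile method:
  Q1 = 14
  Q2 (median) = 28
  Q3 = 36
  IQR = Q3 - Q1 = 36 - 14 = 22
Step 4: IQR = 22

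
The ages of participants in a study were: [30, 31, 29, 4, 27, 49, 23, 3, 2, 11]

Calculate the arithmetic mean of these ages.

20.9

Step 1: Sum all values: 30 + 31 + 29 + 4 + 27 + 49 + 23 + 3 + 2 + 11 = 209
Step 2: Count the number of values: n = 10
Step 3: Mean = sum / n = 209 / 10 = 20.9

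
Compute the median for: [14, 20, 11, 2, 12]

12

Step 1: Sort the data in ascending order: [2, 11, 12, 14, 20]
Step 2: The number of values is n = 5.
Step 3: Since n is odd, the median is the middle value at position 3: 12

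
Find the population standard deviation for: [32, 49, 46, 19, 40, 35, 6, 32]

13.2376

Step 1: Compute the mean: 32.375
Step 2: Sum of squared deviations from the mean: 1401.875
Step 3: Population variance = 1401.875 / 8 = 175.2344
Step 4: Standard deviation = sqrt(175.2344) = 13.2376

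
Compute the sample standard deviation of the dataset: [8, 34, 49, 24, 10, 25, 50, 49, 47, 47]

16.5868

Step 1: Compute the mean: 34.3
Step 2: Sum of squared deviations from the mean: 2476.1
Step 3: Sample variance = 2476.1 / 9 = 275.1222
Step 4: Standard deviation = sqrt(275.1222) = 16.5868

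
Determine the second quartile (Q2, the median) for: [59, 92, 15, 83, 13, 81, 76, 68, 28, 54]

63.5

Step 1: Sort the data: [13, 15, 28, 54, 59, 68, 76, 81, 83, 92]
Step 2: n = 10
Step 3: Q2 is the median. Since n is even, it is the average of the values at positions 5 and 6:
  Q2 = (59 + 68) / 2 = 63.5
Step 4: Q2 = 63.5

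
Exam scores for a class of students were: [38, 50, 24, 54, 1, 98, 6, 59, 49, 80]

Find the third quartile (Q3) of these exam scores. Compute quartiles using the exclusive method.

64.25

Step 1: Sort the data: [1, 6, 24, 38, 49, 50, 54, 59, 80, 98]
Step 2: n = 10
Step 3: Using the exclusive quartile method:
  Q1 = 19.5
  Q2 (median) = 49.5
  Q3 = 64.25
  IQR = Q3 - Q1 = 64.25 - 19.5 = 44.75
Step 4: Q3 = 64.25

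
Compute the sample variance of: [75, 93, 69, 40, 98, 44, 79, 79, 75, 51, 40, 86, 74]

385.9359

Step 1: Compute the mean: (75 + 93 + 69 + 40 + 98 + 44 + 79 + 79 + 75 + 51 + 40 + 86 + 74) / 13 = 69.4615
Step 2: Compute squared deviations from the mean:
  (75 - 69.4615)^2 = 30.6746
  (93 - 69.4615)^2 = 554.0592
  (69 - 69.4615)^2 = 0.213
  (40 - 69.4615)^2 = 867.9822
  (98 - 69.4615)^2 = 814.4438
  (44 - 69.4615)^2 = 648.2899
  (79 - 69.4615)^2 = 90.9822
  (79 - 69.4615)^2 = 90.9822
  (75 - 69.4615)^2 = 30.6746
  (51 - 69.4615)^2 = 340.8284
  (40 - 69.4615)^2 = 867.9822
  (86 - 69.4615)^2 = 273.5207
  (74 - 69.4615)^2 = 20.5976
Step 3: Sum of squared deviations = 4631.2308
Step 4: Sample variance = 4631.2308 / 12 = 385.9359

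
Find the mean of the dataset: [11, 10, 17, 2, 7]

9.4

Step 1: Sum all values: 11 + 10 + 17 + 2 + 7 = 47
Step 2: Count the number of values: n = 5
Step 3: Mean = sum / n = 47 / 5 = 9.4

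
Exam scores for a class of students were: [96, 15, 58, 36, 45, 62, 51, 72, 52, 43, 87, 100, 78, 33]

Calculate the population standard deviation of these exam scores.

24.0234

Step 1: Compute the mean: 59.1429
Step 2: Sum of squared deviations from the mean: 8079.7143
Step 3: Population variance = 8079.7143 / 14 = 577.1224
Step 4: Standard deviation = sqrt(577.1224) = 24.0234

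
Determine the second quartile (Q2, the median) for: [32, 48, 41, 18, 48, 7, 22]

32

Step 1: Sort the data: [7, 18, 22, 32, 41, 48, 48]
Step 2: n = 7
Step 3: Q2 is the median. Since n is odd, it is the middle value at position 4: 32
Step 4: Q2 = 32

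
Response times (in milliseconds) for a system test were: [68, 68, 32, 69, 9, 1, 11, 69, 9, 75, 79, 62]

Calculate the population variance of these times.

866.3333

Step 1: Compute the mean: (68 + 68 + 32 + 69 + 9 + 1 + 11 + 69 + 9 + 75 + 79 + 62) / 12 = 46
Step 2: Compute squared deviations from the mean:
  (68 - 46)^2 = 484
  (68 - 46)^2 = 484
  (32 - 46)^2 = 196
  (69 - 46)^2 = 529
  (9 - 46)^2 = 1369
  (1 - 46)^2 = 2025
  (11 - 46)^2 = 1225
  (69 - 46)^2 = 529
  (9 - 46)^2 = 1369
  (75 - 46)^2 = 841
  (79 - 46)^2 = 1089
  (62 - 46)^2 = 256
Step 3: Sum of squared deviations = 10396
Step 4: Population variance = 10396 / 12 = 866.3333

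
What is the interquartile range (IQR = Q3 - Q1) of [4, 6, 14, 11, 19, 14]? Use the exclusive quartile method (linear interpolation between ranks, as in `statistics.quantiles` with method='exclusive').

9.75

Step 1: Sort the data: [4, 6, 11, 14, 14, 19]
Step 2: n = 6
Step 3: Using the exclusive quartile method:
  Q1 = 5.5
  Q2 (median) = 12.5
  Q3 = 15.25
  IQR = Q3 - Q1 = 15.25 - 5.5 = 9.75
Step 4: IQR = 9.75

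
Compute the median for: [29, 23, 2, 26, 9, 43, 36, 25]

25.5

Step 1: Sort the data in ascending order: [2, 9, 23, 25, 26, 29, 36, 43]
Step 2: The number of values is n = 8.
Step 3: Since n is even, the median is the average of positions 4 and 5:
  Median = (25 + 26) / 2 = 25.5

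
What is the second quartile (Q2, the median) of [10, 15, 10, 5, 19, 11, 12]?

11

Step 1: Sort the data: [5, 10, 10, 11, 12, 15, 19]
Step 2: n = 7
Step 3: Q2 is the median. Since n is odd, it is the middle value at position 4: 11
Step 4: Q2 = 11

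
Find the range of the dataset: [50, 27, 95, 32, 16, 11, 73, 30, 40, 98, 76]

87

Step 1: Identify the maximum value: max = 98
Step 2: Identify the minimum value: min = 11
Step 3: Range = max - min = 98 - 11 = 87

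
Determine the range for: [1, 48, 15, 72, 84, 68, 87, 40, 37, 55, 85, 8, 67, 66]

86

Step 1: Identify the maximum value: max = 87
Step 2: Identify the minimum value: min = 1
Step 3: Range = max - min = 87 - 1 = 86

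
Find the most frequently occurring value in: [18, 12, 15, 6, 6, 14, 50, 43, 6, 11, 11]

6

Step 1: Count the frequency of each value:
  6: appears 3 time(s)
  11: appears 2 time(s)
  12: appears 1 time(s)
  14: appears 1 time(s)
  15: appears 1 time(s)
  18: appears 1 time(s)
  43: appears 1 time(s)
  50: appears 1 time(s)
Step 2: The value 6 appears most frequently (3 times).
Step 3: Mode = 6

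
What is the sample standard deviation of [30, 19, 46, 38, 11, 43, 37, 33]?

11.9096

Step 1: Compute the mean: 32.125
Step 2: Sum of squared deviations from the mean: 992.875
Step 3: Sample variance = 992.875 / 7 = 141.8393
Step 4: Standard deviation = sqrt(141.8393) = 11.9096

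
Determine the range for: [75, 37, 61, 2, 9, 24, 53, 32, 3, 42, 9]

73

Step 1: Identify the maximum value: max = 75
Step 2: Identify the minimum value: min = 2
Step 3: Range = max - min = 75 - 2 = 73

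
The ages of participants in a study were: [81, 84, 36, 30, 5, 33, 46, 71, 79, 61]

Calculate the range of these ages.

79

Step 1: Identify the maximum value: max = 84
Step 2: Identify the minimum value: min = 5
Step 3: Range = max - min = 84 - 5 = 79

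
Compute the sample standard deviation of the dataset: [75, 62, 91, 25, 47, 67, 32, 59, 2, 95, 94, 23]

30.6594

Step 1: Compute the mean: 56
Step 2: Sum of squared deviations from the mean: 10340
Step 3: Sample variance = 10340 / 11 = 940
Step 4: Standard deviation = sqrt(940) = 30.6594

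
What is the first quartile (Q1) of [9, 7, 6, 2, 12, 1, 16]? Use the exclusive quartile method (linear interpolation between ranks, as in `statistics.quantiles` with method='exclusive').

2

Step 1: Sort the data: [1, 2, 6, 7, 9, 12, 16]
Step 2: n = 7
Step 3: Using the exclusive quartile method:
  Q1 = 2
  Q2 (median) = 7
  Q3 = 12
  IQR = Q3 - Q1 = 12 - 2 = 10
Step 4: Q1 = 2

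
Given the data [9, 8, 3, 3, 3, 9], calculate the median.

5.5

Step 1: Sort the data in ascending order: [3, 3, 3, 8, 9, 9]
Step 2: The number of values is n = 6.
Step 3: Since n is even, the median is the average of positions 3 and 4:
  Median = (3 + 8) / 2 = 5.5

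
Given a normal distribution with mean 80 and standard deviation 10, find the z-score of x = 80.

0

Step 1: Recall the z-score formula: z = (x - mu) / sigma
Step 2: Substitute values: z = (80 - 80) / 10
Step 3: z = 0 / 10 = 0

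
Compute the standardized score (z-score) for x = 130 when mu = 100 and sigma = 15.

2

Step 1: Recall the z-score formula: z = (x - mu) / sigma
Step 2: Substitute values: z = (130 - 100) / 15
Step 3: z = 30 / 15 = 2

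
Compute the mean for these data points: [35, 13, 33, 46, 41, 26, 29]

31.8571

Step 1: Sum all values: 35 + 13 + 33 + 46 + 41 + 26 + 29 = 223
Step 2: Count the number of values: n = 7
Step 3: Mean = sum / n = 223 / 7 = 31.8571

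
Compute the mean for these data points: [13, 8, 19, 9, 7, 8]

10.6667

Step 1: Sum all values: 13 + 8 + 19 + 9 + 7 + 8 = 64
Step 2: Count the number of values: n = 6
Step 3: Mean = sum / n = 64 / 6 = 10.6667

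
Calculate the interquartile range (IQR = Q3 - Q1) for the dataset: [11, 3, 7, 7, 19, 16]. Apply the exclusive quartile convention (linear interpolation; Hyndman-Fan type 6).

10.75

Step 1: Sort the data: [3, 7, 7, 11, 16, 19]
Step 2: n = 6
Step 3: Using the exclusive quartile method:
  Q1 = 6
  Q2 (median) = 9
  Q3 = 16.75
  IQR = Q3 - Q1 = 16.75 - 6 = 10.75
Step 4: IQR = 10.75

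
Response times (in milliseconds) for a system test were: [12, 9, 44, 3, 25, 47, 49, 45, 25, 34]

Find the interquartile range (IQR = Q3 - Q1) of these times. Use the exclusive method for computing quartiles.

34.25

Step 1: Sort the data: [3, 9, 12, 25, 25, 34, 44, 45, 47, 49]
Step 2: n = 10
Step 3: Using the exclusive quartile method:
  Q1 = 11.25
  Q2 (median) = 29.5
  Q3 = 45.5
  IQR = Q3 - Q1 = 45.5 - 11.25 = 34.25
Step 4: IQR = 34.25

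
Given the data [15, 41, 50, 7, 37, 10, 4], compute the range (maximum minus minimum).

46

Step 1: Identify the maximum value: max = 50
Step 2: Identify the minimum value: min = 4
Step 3: Range = max - min = 50 - 4 = 46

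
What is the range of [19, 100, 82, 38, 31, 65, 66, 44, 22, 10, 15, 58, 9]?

91

Step 1: Identify the maximum value: max = 100
Step 2: Identify the minimum value: min = 9
Step 3: Range = max - min = 100 - 9 = 91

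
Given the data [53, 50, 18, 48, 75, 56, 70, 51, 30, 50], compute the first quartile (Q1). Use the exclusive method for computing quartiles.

43.5

Step 1: Sort the data: [18, 30, 48, 50, 50, 51, 53, 56, 70, 75]
Step 2: n = 10
Step 3: Using the exclusive quartile method:
  Q1 = 43.5
  Q2 (median) = 50.5
  Q3 = 59.5
  IQR = Q3 - Q1 = 59.5 - 43.5 = 16
Step 4: Q1 = 43.5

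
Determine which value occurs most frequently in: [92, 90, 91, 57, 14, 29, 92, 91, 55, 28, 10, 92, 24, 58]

92

Step 1: Count the frequency of each value:
  10: appears 1 time(s)
  14: appears 1 time(s)
  24: appears 1 time(s)
  28: appears 1 time(s)
  29: appears 1 time(s)
  55: appears 1 time(s)
  57: appears 1 time(s)
  58: appears 1 time(s)
  90: appears 1 time(s)
  91: appears 2 time(s)
  92: appears 3 time(s)
Step 2: The value 92 appears most frequently (3 times).
Step 3: Mode = 92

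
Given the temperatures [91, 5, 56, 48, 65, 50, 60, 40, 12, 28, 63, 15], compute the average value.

44.4167

Step 1: Sum all values: 91 + 5 + 56 + 48 + 65 + 50 + 60 + 40 + 12 + 28 + 63 + 15 = 533
Step 2: Count the number of values: n = 12
Step 3: Mean = sum / n = 533 / 12 = 44.4167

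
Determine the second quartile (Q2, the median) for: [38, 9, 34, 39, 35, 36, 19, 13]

34.5

Step 1: Sort the data: [9, 13, 19, 34, 35, 36, 38, 39]
Step 2: n = 8
Step 3: Q2 is the median. Since n is even, it is the average of the values at positions 4 and 5:
  Q2 = (34 + 35) / 2 = 34.5
Step 4: Q2 = 34.5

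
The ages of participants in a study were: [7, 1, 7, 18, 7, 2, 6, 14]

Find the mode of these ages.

7

Step 1: Count the frequency of each value:
  1: appears 1 time(s)
  2: appears 1 time(s)
  6: appears 1 time(s)
  7: appears 3 time(s)
  14: appears 1 time(s)
  18: appears 1 time(s)
Step 2: The value 7 appears most frequently (3 times).
Step 3: Mode = 7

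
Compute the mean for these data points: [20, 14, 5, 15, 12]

13.2

Step 1: Sum all values: 20 + 14 + 5 + 15 + 12 = 66
Step 2: Count the number of values: n = 5
Step 3: Mean = sum / n = 66 / 5 = 13.2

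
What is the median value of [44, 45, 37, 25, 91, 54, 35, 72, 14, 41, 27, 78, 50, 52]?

44.5

Step 1: Sort the data in ascending order: [14, 25, 27, 35, 37, 41, 44, 45, 50, 52, 54, 72, 78, 91]
Step 2: The number of values is n = 14.
Step 3: Since n is even, the median is the average of positions 7 and 8:
  Median = (44 + 45) / 2 = 44.5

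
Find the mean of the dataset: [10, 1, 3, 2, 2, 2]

3.3333

Step 1: Sum all values: 10 + 1 + 3 + 2 + 2 + 2 = 20
Step 2: Count the number of values: n = 6
Step 3: Mean = sum / n = 20 / 6 = 3.3333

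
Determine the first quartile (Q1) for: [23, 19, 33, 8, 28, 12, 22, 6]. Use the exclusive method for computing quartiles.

9

Step 1: Sort the data: [6, 8, 12, 19, 22, 23, 28, 33]
Step 2: n = 8
Step 3: Using the exclusive quartile method:
  Q1 = 9
  Q2 (median) = 20.5
  Q3 = 26.75
  IQR = Q3 - Q1 = 26.75 - 9 = 17.75
Step 4: Q1 = 9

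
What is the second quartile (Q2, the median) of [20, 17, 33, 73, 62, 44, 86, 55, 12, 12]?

38.5

Step 1: Sort the data: [12, 12, 17, 20, 33, 44, 55, 62, 73, 86]
Step 2: n = 10
Step 3: Q2 is the median. Since n is even, it is the average of the values at positions 5 and 6:
  Q2 = (33 + 44) / 2 = 38.5
Step 4: Q2 = 38.5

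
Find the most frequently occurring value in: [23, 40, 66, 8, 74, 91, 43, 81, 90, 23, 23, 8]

23

Step 1: Count the frequency of each value:
  8: appears 2 time(s)
  23: appears 3 time(s)
  40: appears 1 time(s)
  43: appears 1 time(s)
  66: appears 1 time(s)
  74: appears 1 time(s)
  81: appears 1 time(s)
  90: appears 1 time(s)
  91: appears 1 time(s)
Step 2: The value 23 appears most frequently (3 times).
Step 3: Mode = 23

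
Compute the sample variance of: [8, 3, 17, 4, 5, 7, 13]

26.1429

Step 1: Compute the mean: (8 + 3 + 17 + 4 + 5 + 7 + 13) / 7 = 8.1429
Step 2: Compute squared deviations from the mean:
  (8 - 8.1429)^2 = 0.0204
  (3 - 8.1429)^2 = 26.449
  (17 - 8.1429)^2 = 78.449
  (4 - 8.1429)^2 = 17.1633
  (5 - 8.1429)^2 = 9.8776
  (7 - 8.1429)^2 = 1.3061
  (13 - 8.1429)^2 = 23.5918
Step 3: Sum of squared deviations = 156.8571
Step 4: Sample variance = 156.8571 / 6 = 26.1429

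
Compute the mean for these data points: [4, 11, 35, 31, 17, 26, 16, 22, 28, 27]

21.7

Step 1: Sum all values: 4 + 11 + 35 + 31 + 17 + 26 + 16 + 22 + 28 + 27 = 217
Step 2: Count the number of values: n = 10
Step 3: Mean = sum / n = 217 / 10 = 21.7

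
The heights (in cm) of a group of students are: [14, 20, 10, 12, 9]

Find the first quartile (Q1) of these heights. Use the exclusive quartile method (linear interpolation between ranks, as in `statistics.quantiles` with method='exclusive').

9.5

Step 1: Sort the data: [9, 10, 12, 14, 20]
Step 2: n = 5
Step 3: Using the exclusive quartile method:
  Q1 = 9.5
  Q2 (median) = 12
  Q3 = 17
  IQR = Q3 - Q1 = 17 - 9.5 = 7.5
Step 4: Q1 = 9.5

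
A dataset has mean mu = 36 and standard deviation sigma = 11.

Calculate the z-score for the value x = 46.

0.9091

Step 1: Recall the z-score formula: z = (x - mu) / sigma
Step 2: Substitute values: z = (46 - 36) / 11
Step 3: z = 10 / 11 = 0.9091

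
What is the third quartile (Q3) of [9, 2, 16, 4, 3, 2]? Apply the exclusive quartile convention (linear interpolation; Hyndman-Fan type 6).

10.75

Step 1: Sort the data: [2, 2, 3, 4, 9, 16]
Step 2: n = 6
Step 3: Using the exclusive quartile method:
  Q1 = 2
  Q2 (median) = 3.5
  Q3 = 10.75
  IQR = Q3 - Q1 = 10.75 - 2 = 8.75
Step 4: Q3 = 10.75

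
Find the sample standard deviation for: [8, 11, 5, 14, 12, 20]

5.164

Step 1: Compute the mean: 11.6667
Step 2: Sum of squared deviations from the mean: 133.3333
Step 3: Sample variance = 133.3333 / 5 = 26.6667
Step 4: Standard deviation = sqrt(26.6667) = 5.164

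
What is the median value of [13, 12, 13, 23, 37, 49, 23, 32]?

23

Step 1: Sort the data in ascending order: [12, 13, 13, 23, 23, 32, 37, 49]
Step 2: The number of values is n = 8.
Step 3: Since n is even, the median is the average of positions 4 and 5:
  Median = (23 + 23) / 2 = 23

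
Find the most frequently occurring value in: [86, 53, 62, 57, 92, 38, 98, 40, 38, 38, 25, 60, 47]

38

Step 1: Count the frequency of each value:
  25: appears 1 time(s)
  38: appears 3 time(s)
  40: appears 1 time(s)
  47: appears 1 time(s)
  53: appears 1 time(s)
  57: appears 1 time(s)
  60: appears 1 time(s)
  62: appears 1 time(s)
  86: appears 1 time(s)
  92: appears 1 time(s)
  98: appears 1 time(s)
Step 2: The value 38 appears most frequently (3 times).
Step 3: Mode = 38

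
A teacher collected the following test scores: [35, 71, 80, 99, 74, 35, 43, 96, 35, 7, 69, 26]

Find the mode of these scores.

35

Step 1: Count the frequency of each value:
  7: appears 1 time(s)
  26: appears 1 time(s)
  35: appears 3 time(s)
  43: appears 1 time(s)
  69: appears 1 time(s)
  71: appears 1 time(s)
  74: appears 1 time(s)
  80: appears 1 time(s)
  96: appears 1 time(s)
  99: appears 1 time(s)
Step 2: The value 35 appears most frequently (3 times).
Step 3: Mode = 35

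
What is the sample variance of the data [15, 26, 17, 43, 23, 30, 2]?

165.9048

Step 1: Compute the mean: (15 + 26 + 17 + 43 + 23 + 30 + 2) / 7 = 22.2857
Step 2: Compute squared deviations from the mean:
  (15 - 22.2857)^2 = 53.0816
  (26 - 22.2857)^2 = 13.7959
  (17 - 22.2857)^2 = 27.9388
  (43 - 22.2857)^2 = 429.0816
  (23 - 22.2857)^2 = 0.5102
  (30 - 22.2857)^2 = 59.5102
  (2 - 22.2857)^2 = 411.5102
Step 3: Sum of squared deviations = 995.4286
Step 4: Sample variance = 995.4286 / 6 = 165.9048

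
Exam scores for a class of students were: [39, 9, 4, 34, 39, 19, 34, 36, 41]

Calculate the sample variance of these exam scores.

195.5

Step 1: Compute the mean: (39 + 9 + 4 + 34 + 39 + 19 + 34 + 36 + 41) / 9 = 28.3333
Step 2: Compute squared deviations from the mean:
  (39 - 28.3333)^2 = 113.7778
  (9 - 28.3333)^2 = 373.7778
  (4 - 28.3333)^2 = 592.1111
  (34 - 28.3333)^2 = 32.1111
  (39 - 28.3333)^2 = 113.7778
  (19 - 28.3333)^2 = 87.1111
  (34 - 28.3333)^2 = 32.1111
  (36 - 28.3333)^2 = 58.7778
  (41 - 28.3333)^2 = 160.4444
Step 3: Sum of squared deviations = 1564
Step 4: Sample variance = 1564 / 8 = 195.5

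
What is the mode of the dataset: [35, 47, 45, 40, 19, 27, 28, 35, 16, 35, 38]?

35

Step 1: Count the frequency of each value:
  16: appears 1 time(s)
  19: appears 1 time(s)
  27: appears 1 time(s)
  28: appears 1 time(s)
  35: appears 3 time(s)
  38: appears 1 time(s)
  40: appears 1 time(s)
  45: appears 1 time(s)
  47: appears 1 time(s)
Step 2: The value 35 appears most frequently (3 times).
Step 3: Mode = 35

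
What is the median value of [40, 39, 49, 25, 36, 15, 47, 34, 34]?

36

Step 1: Sort the data in ascending order: [15, 25, 34, 34, 36, 39, 40, 47, 49]
Step 2: The number of values is n = 9.
Step 3: Since n is odd, the median is the middle value at position 5: 36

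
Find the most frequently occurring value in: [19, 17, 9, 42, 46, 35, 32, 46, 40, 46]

46

Step 1: Count the frequency of each value:
  9: appears 1 time(s)
  17: appears 1 time(s)
  19: appears 1 time(s)
  32: appears 1 time(s)
  35: appears 1 time(s)
  40: appears 1 time(s)
  42: appears 1 time(s)
  46: appears 3 time(s)
Step 2: The value 46 appears most frequently (3 times).
Step 3: Mode = 46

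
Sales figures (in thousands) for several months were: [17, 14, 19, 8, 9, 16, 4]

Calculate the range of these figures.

15

Step 1: Identify the maximum value: max = 19
Step 2: Identify the minimum value: min = 4
Step 3: Range = max - min = 19 - 4 = 15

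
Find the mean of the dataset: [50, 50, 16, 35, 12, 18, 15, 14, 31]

26.7778

Step 1: Sum all values: 50 + 50 + 16 + 35 + 12 + 18 + 15 + 14 + 31 = 241
Step 2: Count the number of values: n = 9
Step 3: Mean = sum / n = 241 / 9 = 26.7778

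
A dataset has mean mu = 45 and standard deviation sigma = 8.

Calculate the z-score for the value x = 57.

1.5

Step 1: Recall the z-score formula: z = (x - mu) / sigma
Step 2: Substitute values: z = (57 - 45) / 8
Step 3: z = 12 / 8 = 1.5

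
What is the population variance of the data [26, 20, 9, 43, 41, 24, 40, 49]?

165.75

Step 1: Compute the mean: (26 + 20 + 9 + 43 + 41 + 24 + 40 + 49) / 8 = 31.5
Step 2: Compute squared deviations from the mean:
  (26 - 31.5)^2 = 30.25
  (20 - 31.5)^2 = 132.25
  (9 - 31.5)^2 = 506.25
  (43 - 31.5)^2 = 132.25
  (41 - 31.5)^2 = 90.25
  (24 - 31.5)^2 = 56.25
  (40 - 31.5)^2 = 72.25
  (49 - 31.5)^2 = 306.25
Step 3: Sum of squared deviations = 1326
Step 4: Population variance = 1326 / 8 = 165.75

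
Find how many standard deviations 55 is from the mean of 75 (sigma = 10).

-2

Step 1: Recall the z-score formula: z = (x - mu) / sigma
Step 2: Substitute values: z = (55 - 75) / 10
Step 3: z = -20 / 10 = -2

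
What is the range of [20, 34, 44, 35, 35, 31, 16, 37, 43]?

28

Step 1: Identify the maximum value: max = 44
Step 2: Identify the minimum value: min = 16
Step 3: Range = max - min = 44 - 16 = 28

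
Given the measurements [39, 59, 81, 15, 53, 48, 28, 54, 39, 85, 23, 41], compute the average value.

47.0833

Step 1: Sum all values: 39 + 59 + 81 + 15 + 53 + 48 + 28 + 54 + 39 + 85 + 23 + 41 = 565
Step 2: Count the number of values: n = 12
Step 3: Mean = sum / n = 565 / 12 = 47.0833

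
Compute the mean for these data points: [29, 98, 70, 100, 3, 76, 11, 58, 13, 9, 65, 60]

49.3333

Step 1: Sum all values: 29 + 98 + 70 + 100 + 3 + 76 + 11 + 58 + 13 + 9 + 65 + 60 = 592
Step 2: Count the number of values: n = 12
Step 3: Mean = sum / n = 592 / 12 = 49.3333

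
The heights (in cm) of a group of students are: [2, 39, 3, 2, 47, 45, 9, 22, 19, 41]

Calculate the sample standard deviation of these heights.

18.6634

Step 1: Compute the mean: 22.9
Step 2: Sum of squared deviations from the mean: 3134.9
Step 3: Sample variance = 3134.9 / 9 = 348.3222
Step 4: Standard deviation = sqrt(348.3222) = 18.6634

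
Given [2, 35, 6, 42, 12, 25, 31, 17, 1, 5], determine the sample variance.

219.6

Step 1: Compute the mean: (2 + 35 + 6 + 42 + 12 + 25 + 31 + 17 + 1 + 5) / 10 = 17.6
Step 2: Compute squared deviations from the mean:
  (2 - 17.6)^2 = 243.36
  (35 - 17.6)^2 = 302.76
  (6 - 17.6)^2 = 134.56
  (42 - 17.6)^2 = 595.36
  (12 - 17.6)^2 = 31.36
  (25 - 17.6)^2 = 54.76
  (31 - 17.6)^2 = 179.56
  (17 - 17.6)^2 = 0.36
  (1 - 17.6)^2 = 275.56
  (5 - 17.6)^2 = 158.76
Step 3: Sum of squared deviations = 1976.4
Step 4: Sample variance = 1976.4 / 9 = 219.6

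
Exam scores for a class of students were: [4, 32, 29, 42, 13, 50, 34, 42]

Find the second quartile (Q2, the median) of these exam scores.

33

Step 1: Sort the data: [4, 13, 29, 32, 34, 42, 42, 50]
Step 2: n = 8
Step 3: Q2 is the median. Since n is even, it is the average of the values at positions 4 and 5:
  Q2 = (32 + 34) / 2 = 33
Step 4: Q2 = 33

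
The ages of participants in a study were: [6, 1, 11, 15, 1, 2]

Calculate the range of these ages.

14

Step 1: Identify the maximum value: max = 15
Step 2: Identify the minimum value: min = 1
Step 3: Range = max - min = 15 - 1 = 14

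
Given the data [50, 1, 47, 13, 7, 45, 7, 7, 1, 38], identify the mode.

7

Step 1: Count the frequency of each value:
  1: appears 2 time(s)
  7: appears 3 time(s)
  13: appears 1 time(s)
  38: appears 1 time(s)
  45: appears 1 time(s)
  47: appears 1 time(s)
  50: appears 1 time(s)
Step 2: The value 7 appears most frequently (3 times).
Step 3: Mode = 7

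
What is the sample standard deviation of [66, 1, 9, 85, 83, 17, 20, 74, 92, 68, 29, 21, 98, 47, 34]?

32.8998

Step 1: Compute the mean: 49.6
Step 2: Sum of squared deviations from the mean: 15153.6
Step 3: Sample variance = 15153.6 / 14 = 1082.4
Step 4: Standard deviation = sqrt(1082.4) = 32.8998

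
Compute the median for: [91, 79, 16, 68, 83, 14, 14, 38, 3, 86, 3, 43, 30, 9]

34

Step 1: Sort the data in ascending order: [3, 3, 9, 14, 14, 16, 30, 38, 43, 68, 79, 83, 86, 91]
Step 2: The number of values is n = 14.
Step 3: Since n is even, the median is the average of positions 7 and 8:
  Median = (30 + 38) / 2 = 34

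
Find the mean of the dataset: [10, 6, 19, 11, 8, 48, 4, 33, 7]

16.2222

Step 1: Sum all values: 10 + 6 + 19 + 11 + 8 + 48 + 4 + 33 + 7 = 146
Step 2: Count the number of values: n = 9
Step 3: Mean = sum / n = 146 / 9 = 16.2222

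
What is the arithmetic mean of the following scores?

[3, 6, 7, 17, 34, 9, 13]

12.7143

Step 1: Sum all values: 3 + 6 + 7 + 17 + 34 + 9 + 13 = 89
Step 2: Count the number of values: n = 7
Step 3: Mean = sum / n = 89 / 7 = 12.7143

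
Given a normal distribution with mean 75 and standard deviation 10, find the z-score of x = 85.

1

Step 1: Recall the z-score formula: z = (x - mu) / sigma
Step 2: Substitute values: z = (85 - 75) / 10
Step 3: z = 10 / 10 = 1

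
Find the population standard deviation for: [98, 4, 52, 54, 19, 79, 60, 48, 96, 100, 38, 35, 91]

30.1652

Step 1: Compute the mean: 59.5385
Step 2: Sum of squared deviations from the mean: 11829.2308
Step 3: Population variance = 11829.2308 / 13 = 909.9408
Step 4: Standard deviation = sqrt(909.9408) = 30.1652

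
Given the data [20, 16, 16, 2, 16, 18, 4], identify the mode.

16

Step 1: Count the frequency of each value:
  2: appears 1 time(s)
  4: appears 1 time(s)
  16: appears 3 time(s)
  18: appears 1 time(s)
  20: appears 1 time(s)
Step 2: The value 16 appears most frequently (3 times).
Step 3: Mode = 16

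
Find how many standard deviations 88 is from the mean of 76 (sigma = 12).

1

Step 1: Recall the z-score formula: z = (x - mu) / sigma
Step 2: Substitute values: z = (88 - 76) / 12
Step 3: z = 12 / 12 = 1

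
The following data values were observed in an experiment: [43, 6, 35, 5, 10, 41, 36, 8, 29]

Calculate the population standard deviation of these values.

15.1877

Step 1: Compute the mean: 23.6667
Step 2: Sum of squared deviations from the mean: 2076
Step 3: Population variance = 2076 / 9 = 230.6667
Step 4: Standard deviation = sqrt(230.6667) = 15.1877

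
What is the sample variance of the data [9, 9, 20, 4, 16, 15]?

34.1667

Step 1: Compute the mean: (9 + 9 + 20 + 4 + 16 + 15) / 6 = 12.1667
Step 2: Compute squared deviations from the mean:
  (9 - 12.1667)^2 = 10.0278
  (9 - 12.1667)^2 = 10.0278
  (20 - 12.1667)^2 = 61.3611
  (4 - 12.1667)^2 = 66.6944
  (16 - 12.1667)^2 = 14.6944
  (15 - 12.1667)^2 = 8.0278
Step 3: Sum of squared deviations = 170.8333
Step 4: Sample variance = 170.8333 / 5 = 34.1667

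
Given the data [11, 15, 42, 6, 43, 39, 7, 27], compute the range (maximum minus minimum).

37

Step 1: Identify the maximum value: max = 43
Step 2: Identify the minimum value: min = 6
Step 3: Range = max - min = 43 - 6 = 37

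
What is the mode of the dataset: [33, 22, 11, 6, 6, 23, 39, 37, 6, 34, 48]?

6

Step 1: Count the frequency of each value:
  6: appears 3 time(s)
  11: appears 1 time(s)
  22: appears 1 time(s)
  23: appears 1 time(s)
  33: appears 1 time(s)
  34: appears 1 time(s)
  37: appears 1 time(s)
  39: appears 1 time(s)
  48: appears 1 time(s)
Step 2: The value 6 appears most frequently (3 times).
Step 3: Mode = 6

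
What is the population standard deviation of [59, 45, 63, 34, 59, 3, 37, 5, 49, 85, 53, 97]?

26.5344

Step 1: Compute the mean: 49.0833
Step 2: Sum of squared deviations from the mean: 8448.9167
Step 3: Population variance = 8448.9167 / 12 = 704.0764
Step 4: Standard deviation = sqrt(704.0764) = 26.5344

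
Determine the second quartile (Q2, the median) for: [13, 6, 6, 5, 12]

6

Step 1: Sort the data: [5, 6, 6, 12, 13]
Step 2: n = 5
Step 3: Q2 is the median. Since n is odd, it is the middle value at position 3: 6
Step 4: Q2 = 6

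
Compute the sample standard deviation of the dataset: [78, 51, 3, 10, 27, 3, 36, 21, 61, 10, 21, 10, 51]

24.1645

Step 1: Compute the mean: 29.3846
Step 2: Sum of squared deviations from the mean: 7007.0769
Step 3: Sample variance = 7007.0769 / 12 = 583.9231
Step 4: Standard deviation = sqrt(583.9231) = 24.1645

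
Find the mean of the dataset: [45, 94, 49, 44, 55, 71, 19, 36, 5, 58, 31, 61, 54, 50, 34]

47.0667

Step 1: Sum all values: 45 + 94 + 49 + 44 + 55 + 71 + 19 + 36 + 5 + 58 + 31 + 61 + 54 + 50 + 34 = 706
Step 2: Count the number of values: n = 15
Step 3: Mean = sum / n = 706 / 15 = 47.0667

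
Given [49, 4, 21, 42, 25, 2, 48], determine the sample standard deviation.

19.7629

Step 1: Compute the mean: 27.2857
Step 2: Sum of squared deviations from the mean: 2343.4286
Step 3: Sample variance = 2343.4286 / 6 = 390.5714
Step 4: Standard deviation = sqrt(390.5714) = 19.7629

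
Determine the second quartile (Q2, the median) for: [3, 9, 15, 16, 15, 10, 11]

11

Step 1: Sort the data: [3, 9, 10, 11, 15, 15, 16]
Step 2: n = 7
Step 3: Q2 is the median. Since n is odd, it is the middle value at position 4: 11
Step 4: Q2 = 11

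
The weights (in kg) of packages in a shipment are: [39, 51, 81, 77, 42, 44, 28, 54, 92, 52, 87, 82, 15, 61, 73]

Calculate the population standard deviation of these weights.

22.1446

Step 1: Compute the mean: 58.5333
Step 2: Sum of squared deviations from the mean: 7355.7333
Step 3: Population variance = 7355.7333 / 15 = 490.3822
Step 4: Standard deviation = sqrt(490.3822) = 22.1446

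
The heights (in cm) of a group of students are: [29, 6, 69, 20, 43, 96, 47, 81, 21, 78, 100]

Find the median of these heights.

47

Step 1: Sort the data in ascending order: [6, 20, 21, 29, 43, 47, 69, 78, 81, 96, 100]
Step 2: The number of values is n = 11.
Step 3: Since n is odd, the median is the middle value at position 6: 47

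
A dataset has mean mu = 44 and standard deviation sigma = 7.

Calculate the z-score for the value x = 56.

1.7143

Step 1: Recall the z-score formula: z = (x - mu) / sigma
Step 2: Substitute values: z = (56 - 44) / 7
Step 3: z = 12 / 7 = 1.7143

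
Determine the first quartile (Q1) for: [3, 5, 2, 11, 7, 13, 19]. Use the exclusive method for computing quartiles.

3

Step 1: Sort the data: [2, 3, 5, 7, 11, 13, 19]
Step 2: n = 7
Step 3: Using the exclusive quartile method:
  Q1 = 3
  Q2 (median) = 7
  Q3 = 13
  IQR = Q3 - Q1 = 13 - 3 = 10
Step 4: Q1 = 3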